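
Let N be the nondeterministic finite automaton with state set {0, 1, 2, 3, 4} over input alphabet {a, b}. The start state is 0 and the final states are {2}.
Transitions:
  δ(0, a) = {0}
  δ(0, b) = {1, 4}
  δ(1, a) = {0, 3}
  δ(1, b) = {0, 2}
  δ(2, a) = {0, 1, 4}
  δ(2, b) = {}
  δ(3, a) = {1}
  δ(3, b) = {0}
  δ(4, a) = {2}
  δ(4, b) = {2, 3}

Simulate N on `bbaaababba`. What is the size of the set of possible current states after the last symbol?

5

Start: {0}
read b: {1, 4}
read b: {0, 2, 3}
read a: {0, 1, 4}
read a: {0, 2, 3}
read a: {0, 1, 4}
read b: {0, 1, 2, 3, 4}
read a: {0, 1, 2, 3, 4}
read b: {0, 1, 2, 3, 4}
read b: {0, 1, 2, 3, 4}
read a: {0, 1, 2, 3, 4}
Final reachable set {0, 1, 2, 3, 4} has 5 states.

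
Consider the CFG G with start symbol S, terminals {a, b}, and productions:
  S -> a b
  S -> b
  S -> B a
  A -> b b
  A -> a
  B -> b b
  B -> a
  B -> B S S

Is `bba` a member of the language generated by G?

yes

S ⇒ Ba ⇒ bba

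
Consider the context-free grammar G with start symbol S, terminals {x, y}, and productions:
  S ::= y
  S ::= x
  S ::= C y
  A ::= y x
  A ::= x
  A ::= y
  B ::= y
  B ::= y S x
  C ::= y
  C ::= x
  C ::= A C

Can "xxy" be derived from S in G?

S ⇒ Cy ⇒ ACy ⇒ xCy ⇒ xxy

yes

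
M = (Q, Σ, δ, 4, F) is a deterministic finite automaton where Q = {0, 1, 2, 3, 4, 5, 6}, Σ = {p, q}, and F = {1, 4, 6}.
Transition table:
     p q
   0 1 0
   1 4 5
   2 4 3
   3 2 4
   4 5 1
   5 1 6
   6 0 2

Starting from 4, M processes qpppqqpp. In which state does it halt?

4 --q--> 1
1 --p--> 4
4 --p--> 5
5 --p--> 1
1 --q--> 5
5 --q--> 6
6 --p--> 0
0 --p--> 1

1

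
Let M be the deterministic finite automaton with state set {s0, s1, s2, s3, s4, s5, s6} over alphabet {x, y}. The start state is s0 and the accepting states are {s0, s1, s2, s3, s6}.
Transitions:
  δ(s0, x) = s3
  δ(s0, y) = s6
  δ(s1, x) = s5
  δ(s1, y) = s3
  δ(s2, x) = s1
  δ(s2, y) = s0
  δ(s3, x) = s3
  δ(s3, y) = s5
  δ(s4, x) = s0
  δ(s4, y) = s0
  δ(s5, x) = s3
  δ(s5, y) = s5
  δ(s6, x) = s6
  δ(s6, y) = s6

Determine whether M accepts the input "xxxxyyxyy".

rejected

s0 --x--> s3
s3 --x--> s3
s3 --x--> s3
s3 --x--> s3
s3 --y--> s5
s5 --y--> s5
s5 --x--> s3
s3 --y--> s5
s5 --y--> s5
End in state s5, which is not an accepting state.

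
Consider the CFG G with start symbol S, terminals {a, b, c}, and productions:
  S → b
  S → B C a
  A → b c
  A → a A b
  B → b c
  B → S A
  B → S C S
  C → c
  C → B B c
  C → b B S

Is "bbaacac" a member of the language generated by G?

no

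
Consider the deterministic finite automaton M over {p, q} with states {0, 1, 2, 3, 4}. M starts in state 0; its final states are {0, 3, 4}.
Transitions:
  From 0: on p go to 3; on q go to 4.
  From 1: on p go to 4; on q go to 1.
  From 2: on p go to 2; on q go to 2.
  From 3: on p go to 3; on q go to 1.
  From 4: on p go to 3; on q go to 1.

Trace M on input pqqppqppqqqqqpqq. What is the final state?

1

0 --p--> 3
3 --q--> 1
1 --q--> 1
1 --p--> 4
4 --p--> 3
3 --q--> 1
1 --p--> 4
4 --p--> 3
3 --q--> 1
1 --q--> 1
1 --q--> 1
1 --q--> 1
1 --q--> 1
1 --p--> 4
4 --q--> 1
1 --q--> 1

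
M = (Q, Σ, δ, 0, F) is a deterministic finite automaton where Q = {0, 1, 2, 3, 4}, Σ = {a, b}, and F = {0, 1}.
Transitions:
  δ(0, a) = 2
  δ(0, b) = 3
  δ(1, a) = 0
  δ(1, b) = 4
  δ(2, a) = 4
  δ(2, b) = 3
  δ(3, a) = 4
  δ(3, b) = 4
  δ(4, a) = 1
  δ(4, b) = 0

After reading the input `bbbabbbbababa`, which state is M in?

0 --b--> 3
3 --b--> 4
4 --b--> 0
0 --a--> 2
2 --b--> 3
3 --b--> 4
4 --b--> 0
0 --b--> 3
3 --a--> 4
4 --b--> 0
0 --a--> 2
2 --b--> 3
3 --a--> 4

4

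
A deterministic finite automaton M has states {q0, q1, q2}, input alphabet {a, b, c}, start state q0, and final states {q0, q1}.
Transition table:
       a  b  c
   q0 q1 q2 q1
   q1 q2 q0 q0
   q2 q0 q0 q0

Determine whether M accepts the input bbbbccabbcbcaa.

rejected

q0 --b--> q2
q2 --b--> q0
q0 --b--> q2
q2 --b--> q0
q0 --c--> q1
q1 --c--> q0
q0 --a--> q1
q1 --b--> q0
q0 --b--> q2
q2 --c--> q0
q0 --b--> q2
q2 --c--> q0
q0 --a--> q1
q1 --a--> q2
End in state q2, which is not an accepting state.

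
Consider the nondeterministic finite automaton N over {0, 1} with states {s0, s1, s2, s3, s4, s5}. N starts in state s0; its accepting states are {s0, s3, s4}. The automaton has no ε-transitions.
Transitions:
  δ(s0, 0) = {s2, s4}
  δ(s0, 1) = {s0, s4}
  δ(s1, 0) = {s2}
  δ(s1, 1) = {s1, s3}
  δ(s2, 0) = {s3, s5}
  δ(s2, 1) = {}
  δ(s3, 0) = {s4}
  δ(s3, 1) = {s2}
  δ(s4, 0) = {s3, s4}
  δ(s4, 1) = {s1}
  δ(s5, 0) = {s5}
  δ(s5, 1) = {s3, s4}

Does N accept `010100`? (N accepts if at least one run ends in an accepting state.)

Start: {s0}
read 0: {s2, s4}
read 1: {s1}
read 0: {s2}
read 1: {}
The reachable set is empty and stays empty for the remaining 2 symbols.
Reachable ∩ accepting = {} — empty.

rejected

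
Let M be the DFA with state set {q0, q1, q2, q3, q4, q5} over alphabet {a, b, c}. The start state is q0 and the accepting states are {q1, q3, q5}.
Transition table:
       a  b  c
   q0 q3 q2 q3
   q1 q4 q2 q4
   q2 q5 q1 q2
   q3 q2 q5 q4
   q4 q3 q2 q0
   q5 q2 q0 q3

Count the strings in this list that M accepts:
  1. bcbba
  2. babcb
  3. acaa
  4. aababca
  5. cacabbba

3

bcbba: accepted
babcb: accepted
acaa: rejected
aababca: accepted
cacabbba: rejected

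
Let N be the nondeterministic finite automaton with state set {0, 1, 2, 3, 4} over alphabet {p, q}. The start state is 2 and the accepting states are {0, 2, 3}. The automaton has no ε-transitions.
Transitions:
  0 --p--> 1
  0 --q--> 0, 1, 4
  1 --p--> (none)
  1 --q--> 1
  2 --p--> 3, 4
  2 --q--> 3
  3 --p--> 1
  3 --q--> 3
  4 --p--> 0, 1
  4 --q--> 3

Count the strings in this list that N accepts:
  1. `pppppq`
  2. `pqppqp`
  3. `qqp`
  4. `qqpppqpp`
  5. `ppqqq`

`pppppq`: rejected
`pqppqp`: rejected
`qqp`: rejected
`qqpppqpp`: rejected
`ppqqq`: accepted

1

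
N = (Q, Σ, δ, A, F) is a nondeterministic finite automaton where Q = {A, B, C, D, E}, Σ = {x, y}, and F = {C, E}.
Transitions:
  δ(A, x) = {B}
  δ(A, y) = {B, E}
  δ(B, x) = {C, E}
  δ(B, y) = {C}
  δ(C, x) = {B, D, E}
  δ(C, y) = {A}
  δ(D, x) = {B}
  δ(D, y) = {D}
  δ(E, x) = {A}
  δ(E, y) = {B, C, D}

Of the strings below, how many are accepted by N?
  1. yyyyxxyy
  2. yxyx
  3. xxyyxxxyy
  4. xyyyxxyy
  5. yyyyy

yyyyxxyy: accepted
yxyx: accepted
xxyyxxxyy: accepted
xyyyxxyy: accepted
yyyyy: accepted

5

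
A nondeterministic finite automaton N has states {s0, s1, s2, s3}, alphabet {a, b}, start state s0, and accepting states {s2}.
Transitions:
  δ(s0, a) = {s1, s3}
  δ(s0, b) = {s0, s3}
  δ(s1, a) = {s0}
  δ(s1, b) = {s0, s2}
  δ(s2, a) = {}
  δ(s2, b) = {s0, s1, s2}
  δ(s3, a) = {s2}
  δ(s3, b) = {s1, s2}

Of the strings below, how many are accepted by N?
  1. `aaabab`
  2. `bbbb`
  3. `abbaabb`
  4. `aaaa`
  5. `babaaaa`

5

`aaabab`: accepted
`bbbb`: accepted
`abbaabb`: accepted
`aaaa`: accepted
`babaaaa`: accepted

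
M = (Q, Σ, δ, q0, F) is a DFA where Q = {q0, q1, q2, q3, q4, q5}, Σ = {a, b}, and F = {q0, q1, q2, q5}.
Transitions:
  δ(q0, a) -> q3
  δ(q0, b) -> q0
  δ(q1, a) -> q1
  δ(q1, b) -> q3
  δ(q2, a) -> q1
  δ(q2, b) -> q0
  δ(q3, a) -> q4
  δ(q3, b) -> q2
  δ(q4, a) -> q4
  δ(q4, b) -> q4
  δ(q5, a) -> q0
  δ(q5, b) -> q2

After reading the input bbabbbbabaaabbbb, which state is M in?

q0 --b--> q0
q0 --b--> q0
q0 --a--> q3
q3 --b--> q2
q2 --b--> q0
q0 --b--> q0
q0 --b--> q0
q0 --a--> q3
q3 --b--> q2
q2 --a--> q1
q1 --a--> q1
q1 --a--> q1
q1 --b--> q3
q3 --b--> q2
q2 --b--> q0
q0 --b--> q0

q0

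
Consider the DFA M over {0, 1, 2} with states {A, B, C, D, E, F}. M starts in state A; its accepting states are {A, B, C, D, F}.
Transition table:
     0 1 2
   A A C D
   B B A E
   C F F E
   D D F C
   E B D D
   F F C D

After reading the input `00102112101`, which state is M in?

A --0--> A
A --0--> A
A --1--> C
C --0--> F
F --2--> D
D --1--> F
F --1--> C
C --2--> E
E --1--> D
D --0--> D
D --1--> F

F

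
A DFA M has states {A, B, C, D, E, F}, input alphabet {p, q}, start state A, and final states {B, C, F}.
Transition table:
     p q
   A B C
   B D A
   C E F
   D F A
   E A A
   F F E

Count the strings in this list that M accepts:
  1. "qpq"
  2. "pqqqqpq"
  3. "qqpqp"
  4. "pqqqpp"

"qpq": rejected
"pqqqqpq": accepted
"qqpqp": rejected
"pqqqpp": accepted

2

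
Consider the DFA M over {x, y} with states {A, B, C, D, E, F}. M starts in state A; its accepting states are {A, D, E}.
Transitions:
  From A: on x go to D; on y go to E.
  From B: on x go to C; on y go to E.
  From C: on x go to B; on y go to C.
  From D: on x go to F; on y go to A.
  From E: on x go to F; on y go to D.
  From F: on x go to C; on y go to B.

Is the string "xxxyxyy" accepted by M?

A --x--> D
D --x--> F
F --x--> C
C --y--> C
C --x--> B
B --y--> E
E --y--> D
End in state D, which is an accepting state.

accepted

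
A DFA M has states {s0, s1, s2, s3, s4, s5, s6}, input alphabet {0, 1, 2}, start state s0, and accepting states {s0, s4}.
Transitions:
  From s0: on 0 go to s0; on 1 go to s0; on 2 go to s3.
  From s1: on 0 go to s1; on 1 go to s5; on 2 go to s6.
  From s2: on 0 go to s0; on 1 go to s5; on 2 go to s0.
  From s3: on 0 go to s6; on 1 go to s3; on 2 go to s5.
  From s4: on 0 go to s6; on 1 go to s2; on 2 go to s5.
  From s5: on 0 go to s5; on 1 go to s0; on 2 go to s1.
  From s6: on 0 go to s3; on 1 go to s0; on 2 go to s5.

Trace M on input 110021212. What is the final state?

s3

s0 --1--> s0
s0 --1--> s0
s0 --0--> s0
s0 --0--> s0
s0 --2--> s3
s3 --1--> s3
s3 --2--> s5
s5 --1--> s0
s0 --2--> s3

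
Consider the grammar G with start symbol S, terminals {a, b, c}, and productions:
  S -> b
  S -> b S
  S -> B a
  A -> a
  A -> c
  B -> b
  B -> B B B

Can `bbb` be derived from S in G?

yes

S ⇒ bS ⇒ bbS ⇒ bbb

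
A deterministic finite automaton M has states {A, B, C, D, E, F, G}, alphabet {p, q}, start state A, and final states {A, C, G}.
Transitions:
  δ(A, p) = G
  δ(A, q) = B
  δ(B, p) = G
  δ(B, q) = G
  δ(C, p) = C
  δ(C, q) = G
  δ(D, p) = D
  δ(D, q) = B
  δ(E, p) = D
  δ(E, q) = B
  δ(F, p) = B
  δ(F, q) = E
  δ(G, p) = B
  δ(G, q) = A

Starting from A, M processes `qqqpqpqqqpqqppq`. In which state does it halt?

A --q--> B
B --q--> G
G --q--> A
A --p--> G
G --q--> A
A --p--> G
G --q--> A
A --q--> B
B --q--> G
G --p--> B
B --q--> G
G --q--> A
A --p--> G
G --p--> B
B --q--> G

G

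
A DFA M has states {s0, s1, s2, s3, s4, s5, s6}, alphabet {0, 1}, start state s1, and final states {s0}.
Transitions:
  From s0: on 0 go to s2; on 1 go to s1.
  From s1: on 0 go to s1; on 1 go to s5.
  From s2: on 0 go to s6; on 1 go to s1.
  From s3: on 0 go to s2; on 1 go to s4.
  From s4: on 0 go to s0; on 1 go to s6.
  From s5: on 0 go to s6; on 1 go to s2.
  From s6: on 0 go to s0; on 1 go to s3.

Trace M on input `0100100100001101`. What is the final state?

s1 --0--> s1
s1 --1--> s5
s5 --0--> s6
s6 --0--> s0
s0 --1--> s1
s1 --0--> s1
s1 --0--> s1
s1 --1--> s5
s5 --0--> s6
s6 --0--> s0
s0 --0--> s2
s2 --0--> s6
s6 --1--> s3
s3 --1--> s4
s4 --0--> s0
s0 --1--> s1

s1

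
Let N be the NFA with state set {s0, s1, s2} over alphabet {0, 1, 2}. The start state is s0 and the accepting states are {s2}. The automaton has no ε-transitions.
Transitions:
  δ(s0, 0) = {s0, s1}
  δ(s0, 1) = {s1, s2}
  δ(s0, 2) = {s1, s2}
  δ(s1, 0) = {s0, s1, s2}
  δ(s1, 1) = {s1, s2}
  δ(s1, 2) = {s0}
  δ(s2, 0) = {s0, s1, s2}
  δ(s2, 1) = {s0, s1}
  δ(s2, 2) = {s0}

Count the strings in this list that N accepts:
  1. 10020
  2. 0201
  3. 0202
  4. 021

4

10020: accepted
0201: accepted
0202: accepted
021: accepted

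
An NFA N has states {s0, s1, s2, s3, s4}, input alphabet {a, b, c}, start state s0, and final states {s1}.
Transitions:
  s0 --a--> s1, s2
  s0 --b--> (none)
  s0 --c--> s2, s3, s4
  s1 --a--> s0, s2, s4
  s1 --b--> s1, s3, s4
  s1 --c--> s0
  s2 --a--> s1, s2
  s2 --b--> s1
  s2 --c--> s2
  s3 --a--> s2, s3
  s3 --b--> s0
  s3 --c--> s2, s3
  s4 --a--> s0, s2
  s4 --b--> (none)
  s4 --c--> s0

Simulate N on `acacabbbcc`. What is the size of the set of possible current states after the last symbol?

Start: {s0}
read a: {s1, s2}
read c: {s0, s2}
read a: {s1, s2}
read c: {s0, s2}
read a: {s1, s2}
read b: {s1, s3, s4}
read b: {s0, s1, s3, s4}
read b: {s0, s1, s3, s4}
read c: {s0, s2, s3, s4}
read c: {s0, s2, s3, s4}
Final reachable set {s0, s2, s3, s4} has 4 states.

4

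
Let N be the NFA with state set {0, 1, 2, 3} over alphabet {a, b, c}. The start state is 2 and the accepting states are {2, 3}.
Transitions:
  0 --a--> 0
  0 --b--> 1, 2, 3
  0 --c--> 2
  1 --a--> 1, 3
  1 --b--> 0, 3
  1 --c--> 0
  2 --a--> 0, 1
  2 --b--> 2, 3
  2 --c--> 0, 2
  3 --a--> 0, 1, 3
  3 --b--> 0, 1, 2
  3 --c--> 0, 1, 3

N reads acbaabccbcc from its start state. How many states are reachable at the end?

4

Start: {2}
read a: {0, 1}
read c: {0, 2}
read b: {1, 2, 3}
read a: {0, 1, 3}
read a: {0, 1, 3}
read b: {0, 1, 2, 3}
read c: {0, 1, 2, 3}
read c: {0, 1, 2, 3}
read b: {0, 1, 2, 3}
read c: {0, 1, 2, 3}
read c: {0, 1, 2, 3}
Final reachable set {0, 1, 2, 3} has 4 states.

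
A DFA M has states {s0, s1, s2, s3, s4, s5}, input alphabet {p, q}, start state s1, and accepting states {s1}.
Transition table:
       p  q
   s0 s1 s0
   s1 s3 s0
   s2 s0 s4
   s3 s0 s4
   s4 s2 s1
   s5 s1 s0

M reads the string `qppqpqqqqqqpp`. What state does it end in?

s3

s1 --q--> s0
s0 --p--> s1
s1 --p--> s3
s3 --q--> s4
s4 --p--> s2
s2 --q--> s4
s4 --q--> s1
s1 --q--> s0
s0 --q--> s0
s0 --q--> s0
s0 --q--> s0
s0 --p--> s1
s1 --p--> s3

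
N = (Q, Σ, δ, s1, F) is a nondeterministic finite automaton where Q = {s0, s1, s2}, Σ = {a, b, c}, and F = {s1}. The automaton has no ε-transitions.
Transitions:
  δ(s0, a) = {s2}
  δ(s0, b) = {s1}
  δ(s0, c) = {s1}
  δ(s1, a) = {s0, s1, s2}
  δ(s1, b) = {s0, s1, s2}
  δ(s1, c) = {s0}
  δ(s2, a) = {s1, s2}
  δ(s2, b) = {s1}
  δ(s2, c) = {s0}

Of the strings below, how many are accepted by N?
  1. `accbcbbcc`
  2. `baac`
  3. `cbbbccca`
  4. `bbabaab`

4

`accbcbbcc`: accepted
`baac`: accepted
`cbbbccca`: accepted
`bbabaab`: accepted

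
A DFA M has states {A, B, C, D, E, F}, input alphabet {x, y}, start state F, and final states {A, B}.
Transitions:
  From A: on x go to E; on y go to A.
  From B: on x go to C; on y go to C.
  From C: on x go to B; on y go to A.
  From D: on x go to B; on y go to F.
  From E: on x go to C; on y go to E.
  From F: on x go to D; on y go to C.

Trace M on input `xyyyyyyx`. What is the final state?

F --x--> D
D --y--> F
F --y--> C
C --y--> A
A --y--> A
A --y--> A
A --y--> A
A --x--> E

E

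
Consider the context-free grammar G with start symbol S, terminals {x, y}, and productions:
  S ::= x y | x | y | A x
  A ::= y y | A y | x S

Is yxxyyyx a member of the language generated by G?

no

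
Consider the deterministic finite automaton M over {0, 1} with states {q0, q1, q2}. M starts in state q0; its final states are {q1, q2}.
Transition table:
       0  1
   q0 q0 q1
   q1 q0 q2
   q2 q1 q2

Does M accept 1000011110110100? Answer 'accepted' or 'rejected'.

q0 --1--> q1
q1 --0--> q0
q0 --0--> q0
q0 --0--> q0
q0 --0--> q0
q0 --1--> q1
q1 --1--> q2
q2 --1--> q2
q2 --1--> q2
q2 --0--> q1
q1 --1--> q2
q2 --1--> q2
q2 --0--> q1
q1 --1--> q2
q2 --0--> q1
q1 --0--> q0
End in state q0, which is not an accepting state.

rejected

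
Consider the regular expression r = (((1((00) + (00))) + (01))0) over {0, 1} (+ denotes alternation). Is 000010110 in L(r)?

no

No split of 000010110 into u·v has ((1((00)+(00)))+(01)) matching u and 0 matching v.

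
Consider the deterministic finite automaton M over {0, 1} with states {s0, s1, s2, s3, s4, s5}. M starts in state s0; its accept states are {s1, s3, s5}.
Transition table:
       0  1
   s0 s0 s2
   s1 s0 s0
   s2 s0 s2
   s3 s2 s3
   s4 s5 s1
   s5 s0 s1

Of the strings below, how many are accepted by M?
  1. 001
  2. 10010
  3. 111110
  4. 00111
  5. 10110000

0

001: rejected
10010: rejected
111110: rejected
00111: rejected
10110000: rejected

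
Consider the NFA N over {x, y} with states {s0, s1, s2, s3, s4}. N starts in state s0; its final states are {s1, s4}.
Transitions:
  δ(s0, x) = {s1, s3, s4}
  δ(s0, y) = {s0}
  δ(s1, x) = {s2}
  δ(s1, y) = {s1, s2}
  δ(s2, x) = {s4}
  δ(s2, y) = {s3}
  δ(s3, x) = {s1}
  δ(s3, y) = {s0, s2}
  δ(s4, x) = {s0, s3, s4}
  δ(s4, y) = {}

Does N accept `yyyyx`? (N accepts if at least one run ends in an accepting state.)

Start: {s0}
read y: {s0}
read y: {s0}
read y: {s0}
read y: {s0}
read x: {s1, s3, s4}
Reachable ∩ accepting = {s1, s4} — nonempty.

accepted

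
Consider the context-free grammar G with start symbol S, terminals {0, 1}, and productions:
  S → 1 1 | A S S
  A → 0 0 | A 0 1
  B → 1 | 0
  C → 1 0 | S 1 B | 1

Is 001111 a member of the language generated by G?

S ⇒ ASS ⇒ 00SS ⇒ 0011S ⇒ 001111

yes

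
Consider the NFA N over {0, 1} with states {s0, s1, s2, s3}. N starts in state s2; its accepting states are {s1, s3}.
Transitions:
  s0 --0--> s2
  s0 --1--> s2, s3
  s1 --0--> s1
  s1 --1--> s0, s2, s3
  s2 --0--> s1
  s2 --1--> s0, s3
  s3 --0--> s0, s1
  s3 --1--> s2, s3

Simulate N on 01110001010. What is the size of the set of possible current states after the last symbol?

3

Start: {s2}
read 0: {s1}
read 1: {s0, s2, s3}
read 1: {s0, s2, s3}
read 1: {s0, s2, s3}
read 0: {s0, s1, s2}
read 0: {s1, s2}
read 0: {s1}
read 1: {s0, s2, s3}
read 0: {s0, s1, s2}
read 1: {s0, s2, s3}
read 0: {s0, s1, s2}
Final reachable set {s0, s1, s2} has 3 states.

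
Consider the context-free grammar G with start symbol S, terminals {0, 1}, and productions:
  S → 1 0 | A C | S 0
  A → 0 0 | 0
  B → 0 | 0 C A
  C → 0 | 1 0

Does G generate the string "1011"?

no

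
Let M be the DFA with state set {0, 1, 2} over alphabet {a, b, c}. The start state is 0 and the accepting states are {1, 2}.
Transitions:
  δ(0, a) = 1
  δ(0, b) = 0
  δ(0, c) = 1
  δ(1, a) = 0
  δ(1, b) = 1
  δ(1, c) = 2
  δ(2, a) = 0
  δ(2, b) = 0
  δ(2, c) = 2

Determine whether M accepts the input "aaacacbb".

0 --a--> 1
1 --a--> 0
0 --a--> 1
1 --c--> 2
2 --a--> 0
0 --c--> 1
1 --b--> 1
1 --b--> 1
End in state 1, which is an accepting state.

accepted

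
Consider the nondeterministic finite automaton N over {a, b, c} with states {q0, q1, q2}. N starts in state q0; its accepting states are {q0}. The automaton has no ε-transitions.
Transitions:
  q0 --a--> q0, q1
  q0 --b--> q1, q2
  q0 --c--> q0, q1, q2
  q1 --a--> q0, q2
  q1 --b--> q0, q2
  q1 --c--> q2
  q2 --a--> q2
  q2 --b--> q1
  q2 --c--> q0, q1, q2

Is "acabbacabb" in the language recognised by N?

accepted

Start: {q0}
read a: {q0, q1}
read c: {q0, q1, q2}
read a: {q0, q1, q2}
read b: {q0, q1, q2}
read b: {q0, q1, q2}
read a: {q0, q1, q2}
read c: {q0, q1, q2}
read a: {q0, q1, q2}
read b: {q0, q1, q2}
read b: {q0, q1, q2}
Reachable ∩ accepting = {q0} — nonempty.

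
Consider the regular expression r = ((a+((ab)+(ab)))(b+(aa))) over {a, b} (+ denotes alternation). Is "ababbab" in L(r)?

No split of ababbab into u·v has (a+((ab)+(ab))) matching u and (b+(aa)) matching v.

no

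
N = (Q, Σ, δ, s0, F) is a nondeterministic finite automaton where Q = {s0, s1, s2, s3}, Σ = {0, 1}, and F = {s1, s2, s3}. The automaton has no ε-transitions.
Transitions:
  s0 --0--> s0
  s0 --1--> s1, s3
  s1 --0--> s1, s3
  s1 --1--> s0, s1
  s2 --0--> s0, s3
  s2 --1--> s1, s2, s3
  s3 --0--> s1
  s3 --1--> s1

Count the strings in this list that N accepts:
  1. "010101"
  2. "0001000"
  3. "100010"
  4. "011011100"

4

"010101": accepted
"0001000": accepted
"100010": accepted
"011011100": accepted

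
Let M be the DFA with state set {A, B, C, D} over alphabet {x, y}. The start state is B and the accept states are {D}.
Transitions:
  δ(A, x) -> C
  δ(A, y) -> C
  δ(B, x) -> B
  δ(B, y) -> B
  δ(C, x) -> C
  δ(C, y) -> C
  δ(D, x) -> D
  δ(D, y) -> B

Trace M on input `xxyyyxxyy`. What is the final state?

B

B --x--> B
B --x--> B
B --y--> B
B --y--> B
B --y--> B
B --x--> B
B --x--> B
B --y--> B
B --y--> B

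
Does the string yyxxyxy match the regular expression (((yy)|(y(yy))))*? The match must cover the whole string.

no

yyxxyxy cannot be split into zero or more pieces each matching ((yy)|(y(yy))).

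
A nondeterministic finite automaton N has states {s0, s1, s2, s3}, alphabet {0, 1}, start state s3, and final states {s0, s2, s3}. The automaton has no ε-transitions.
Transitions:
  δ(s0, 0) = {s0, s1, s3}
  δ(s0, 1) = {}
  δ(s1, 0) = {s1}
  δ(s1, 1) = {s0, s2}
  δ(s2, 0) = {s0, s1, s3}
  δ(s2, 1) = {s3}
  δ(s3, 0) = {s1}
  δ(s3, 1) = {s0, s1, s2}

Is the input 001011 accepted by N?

Start: {s3}
read 0: {s1}
read 0: {s1}
read 1: {s0, s2}
read 0: {s0, s1, s3}
read 1: {s0, s1, s2}
read 1: {s0, s2, s3}
Reachable ∩ accepting = {s0, s2, s3} — nonempty.

accepted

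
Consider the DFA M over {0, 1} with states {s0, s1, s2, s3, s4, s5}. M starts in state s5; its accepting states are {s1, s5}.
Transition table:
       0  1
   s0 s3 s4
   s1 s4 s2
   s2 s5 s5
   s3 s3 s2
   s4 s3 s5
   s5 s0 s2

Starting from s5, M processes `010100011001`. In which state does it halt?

s2

s5 --0--> s0
s0 --1--> s4
s4 --0--> s3
s3 --1--> s2
s2 --0--> s5
s5 --0--> s0
s0 --0--> s3
s3 --1--> s2
s2 --1--> s5
s5 --0--> s0
s0 --0--> s3
s3 --1--> s2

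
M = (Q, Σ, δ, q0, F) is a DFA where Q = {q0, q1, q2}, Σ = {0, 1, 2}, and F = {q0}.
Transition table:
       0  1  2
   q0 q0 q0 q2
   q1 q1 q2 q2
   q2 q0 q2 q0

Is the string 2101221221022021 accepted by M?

rejected

q0 --2--> q2
q2 --1--> q2
q2 --0--> q0
q0 --1--> q0
q0 --2--> q2
q2 --2--> q0
q0 --1--> q0
q0 --2--> q2
q2 --2--> q0
q0 --1--> q0
q0 --0--> q0
q0 --2--> q2
q2 --2--> q0
q0 --0--> q0
q0 --2--> q2
q2 --1--> q2
End in state q2, which is not an accepting state.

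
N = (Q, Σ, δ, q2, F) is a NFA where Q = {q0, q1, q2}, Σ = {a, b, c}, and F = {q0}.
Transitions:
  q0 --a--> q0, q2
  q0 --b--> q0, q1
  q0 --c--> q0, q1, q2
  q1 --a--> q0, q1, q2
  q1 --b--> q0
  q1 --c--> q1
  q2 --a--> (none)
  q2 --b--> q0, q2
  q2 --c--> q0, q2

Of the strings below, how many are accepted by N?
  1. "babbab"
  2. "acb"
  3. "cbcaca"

2

"babbab": accepted
"acb": rejected
"cbcaca": accepted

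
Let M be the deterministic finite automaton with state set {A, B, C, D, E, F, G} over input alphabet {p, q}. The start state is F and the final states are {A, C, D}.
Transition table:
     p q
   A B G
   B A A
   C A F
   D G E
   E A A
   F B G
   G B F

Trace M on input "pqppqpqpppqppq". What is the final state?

F --p--> B
B --q--> A
A --p--> B
B --p--> A
A --q--> G
G --p--> B
B --q--> A
A --p--> B
B --p--> A
A --p--> B
B --q--> A
A --p--> B
B --p--> A
A --q--> G

G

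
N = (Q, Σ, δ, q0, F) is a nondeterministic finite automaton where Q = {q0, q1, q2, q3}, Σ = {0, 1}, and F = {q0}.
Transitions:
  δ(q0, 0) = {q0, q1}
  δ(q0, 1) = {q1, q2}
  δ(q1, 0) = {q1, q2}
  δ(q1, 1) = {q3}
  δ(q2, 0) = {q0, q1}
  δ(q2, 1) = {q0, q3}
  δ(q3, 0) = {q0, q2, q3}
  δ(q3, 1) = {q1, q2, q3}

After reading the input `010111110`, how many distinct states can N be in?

4

Start: {q0}
read 0: {q0, q1}
read 1: {q1, q2, q3}
read 0: {q0, q1, q2, q3}
read 1: {q0, q1, q2, q3}
read 1: {q0, q1, q2, q3}
read 1: {q0, q1, q2, q3}
read 1: {q0, q1, q2, q3}
read 1: {q0, q1, q2, q3}
read 0: {q0, q1, q2, q3}
Final reachable set {q0, q1, q2, q3} has 4 states.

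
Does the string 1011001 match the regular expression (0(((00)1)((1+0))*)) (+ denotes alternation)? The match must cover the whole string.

No split of 1011001 into u·v has 0 matching u and (((00)1)((1+0))*) matching v.

no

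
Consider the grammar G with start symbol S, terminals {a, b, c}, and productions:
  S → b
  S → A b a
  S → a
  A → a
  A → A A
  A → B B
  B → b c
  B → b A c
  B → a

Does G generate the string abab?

no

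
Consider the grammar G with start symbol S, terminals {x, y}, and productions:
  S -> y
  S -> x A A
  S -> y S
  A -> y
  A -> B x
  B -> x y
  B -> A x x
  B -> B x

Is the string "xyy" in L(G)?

yes

S ⇒ xAA ⇒ xyA ⇒ xyy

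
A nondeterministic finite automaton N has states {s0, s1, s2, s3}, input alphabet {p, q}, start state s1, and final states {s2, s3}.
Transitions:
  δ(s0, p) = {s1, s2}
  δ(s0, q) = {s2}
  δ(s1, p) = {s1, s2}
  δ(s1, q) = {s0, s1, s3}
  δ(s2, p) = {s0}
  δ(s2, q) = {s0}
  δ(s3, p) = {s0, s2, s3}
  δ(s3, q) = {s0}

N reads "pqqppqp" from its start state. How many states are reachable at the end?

Start: {s1}
read p: {s1, s2}
read q: {s0, s1, s3}
read q: {s0, s1, s2, s3}
read p: {s0, s1, s2, s3}
read p: {s0, s1, s2, s3}
read q: {s0, s1, s2, s3}
read p: {s0, s1, s2, s3}
Final reachable set {s0, s1, s2, s3} has 4 states.

4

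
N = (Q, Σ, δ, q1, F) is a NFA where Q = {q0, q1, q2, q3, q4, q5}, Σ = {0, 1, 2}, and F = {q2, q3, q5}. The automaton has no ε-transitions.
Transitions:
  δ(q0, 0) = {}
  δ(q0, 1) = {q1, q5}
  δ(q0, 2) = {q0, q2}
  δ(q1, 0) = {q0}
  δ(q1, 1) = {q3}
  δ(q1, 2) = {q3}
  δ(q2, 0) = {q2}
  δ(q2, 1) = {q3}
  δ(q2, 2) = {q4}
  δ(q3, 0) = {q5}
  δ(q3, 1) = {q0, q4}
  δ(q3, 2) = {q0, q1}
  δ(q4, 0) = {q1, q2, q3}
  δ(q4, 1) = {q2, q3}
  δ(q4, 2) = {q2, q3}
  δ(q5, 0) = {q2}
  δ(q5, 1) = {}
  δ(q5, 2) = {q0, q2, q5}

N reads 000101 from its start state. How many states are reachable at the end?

0

Start: {q1}
read 0: {q0}
read 0: {}
The reachable set is empty and stays empty for the remaining 4 symbols.
Final reachable set {} has 0 states.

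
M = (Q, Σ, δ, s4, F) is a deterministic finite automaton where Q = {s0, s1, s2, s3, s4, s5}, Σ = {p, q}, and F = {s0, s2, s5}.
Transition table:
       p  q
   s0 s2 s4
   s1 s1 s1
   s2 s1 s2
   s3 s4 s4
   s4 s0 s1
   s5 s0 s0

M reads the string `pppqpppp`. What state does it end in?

s1

s4 --p--> s0
s0 --p--> s2
s2 --p--> s1
s1 --q--> s1
s1 --p--> s1
s1 --p--> s1
s1 --p--> s1
s1 --p--> s1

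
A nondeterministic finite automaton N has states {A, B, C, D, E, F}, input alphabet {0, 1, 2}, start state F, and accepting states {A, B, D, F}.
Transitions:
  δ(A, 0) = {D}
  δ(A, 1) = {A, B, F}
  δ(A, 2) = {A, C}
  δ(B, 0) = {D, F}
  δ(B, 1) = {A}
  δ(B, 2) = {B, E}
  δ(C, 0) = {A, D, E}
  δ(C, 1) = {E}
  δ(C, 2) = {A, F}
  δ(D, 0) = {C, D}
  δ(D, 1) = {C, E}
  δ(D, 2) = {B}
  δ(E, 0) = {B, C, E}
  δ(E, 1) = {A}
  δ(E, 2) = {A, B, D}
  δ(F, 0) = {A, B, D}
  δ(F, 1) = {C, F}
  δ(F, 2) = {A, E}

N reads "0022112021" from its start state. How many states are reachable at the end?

5

Start: {F}
read 0: {A, B, D}
read 0: {C, D, F}
read 2: {A, B, E, F}
read 2: {A, B, C, D, E}
read 1: {A, B, C, E, F}
read 1: {A, B, C, E, F}
read 2: {A, B, C, D, E, F}
read 0: {A, B, C, D, E, F}
read 2: {A, B, C, D, E, F}
read 1: {A, B, C, E, F}
Final reachable set {A, B, C, E, F} has 5 states.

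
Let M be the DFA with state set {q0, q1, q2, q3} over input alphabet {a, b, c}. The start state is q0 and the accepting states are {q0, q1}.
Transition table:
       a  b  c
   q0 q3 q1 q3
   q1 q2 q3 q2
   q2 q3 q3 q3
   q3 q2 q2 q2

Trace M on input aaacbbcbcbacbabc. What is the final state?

q2

q0 --a--> q3
q3 --a--> q2
q2 --a--> q3
q3 --c--> q2
q2 --b--> q3
q3 --b--> q2
q2 --c--> q3
q3 --b--> q2
q2 --c--> q3
q3 --b--> q2
q2 --a--> q3
q3 --c--> q2
q2 --b--> q3
q3 --a--> q2
q2 --b--> q3
q3 --c--> q2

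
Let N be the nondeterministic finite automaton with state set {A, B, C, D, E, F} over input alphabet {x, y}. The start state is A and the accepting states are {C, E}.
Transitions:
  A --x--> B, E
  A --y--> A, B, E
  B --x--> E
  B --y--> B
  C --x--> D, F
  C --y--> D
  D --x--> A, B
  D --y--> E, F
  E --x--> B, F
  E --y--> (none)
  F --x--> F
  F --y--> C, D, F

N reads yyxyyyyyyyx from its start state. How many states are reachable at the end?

5

Start: {A}
read y: {A, B, E}
read y: {A, B, E}
read x: {B, E, F}
read y: {B, C, D, F}
read y: {B, C, D, E, F}
read y: {B, C, D, E, F}
read y: {B, C, D, E, F}
read y: {B, C, D, E, F}
read y: {B, C, D, E, F}
read y: {B, C, D, E, F}
read x: {A, B, D, E, F}
Final reachable set {A, B, D, E, F} has 5 states.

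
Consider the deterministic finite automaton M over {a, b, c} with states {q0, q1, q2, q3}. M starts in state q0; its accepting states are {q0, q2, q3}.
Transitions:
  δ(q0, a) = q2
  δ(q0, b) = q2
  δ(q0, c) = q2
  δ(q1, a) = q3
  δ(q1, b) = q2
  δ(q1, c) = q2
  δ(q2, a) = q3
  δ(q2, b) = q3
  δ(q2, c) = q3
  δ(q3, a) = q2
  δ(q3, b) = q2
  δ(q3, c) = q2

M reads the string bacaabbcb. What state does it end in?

q0 --b--> q2
q2 --a--> q3
q3 --c--> q2
q2 --a--> q3
q3 --a--> q2
q2 --b--> q3
q3 --b--> q2
q2 --c--> q3
q3 --b--> q2

q2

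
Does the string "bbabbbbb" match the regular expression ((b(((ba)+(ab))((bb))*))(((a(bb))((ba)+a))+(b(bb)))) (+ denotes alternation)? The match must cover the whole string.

Split as bbabb·bbb: (b(((ba)+(ab))((bb))*)) matches bbabb and (((a(bb))((ba)+a))+(b(bb))) matches bbb.

yes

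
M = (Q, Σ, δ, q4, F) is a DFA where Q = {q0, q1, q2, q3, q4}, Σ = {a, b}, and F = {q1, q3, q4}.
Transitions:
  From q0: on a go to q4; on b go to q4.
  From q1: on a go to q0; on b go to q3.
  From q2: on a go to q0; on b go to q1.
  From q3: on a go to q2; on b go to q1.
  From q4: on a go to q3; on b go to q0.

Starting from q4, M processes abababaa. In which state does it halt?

q4 --a--> q3
q3 --b--> q1
q1 --a--> q0
q0 --b--> q4
q4 --a--> q3
q3 --b--> q1
q1 --a--> q0
q0 --a--> q4

q4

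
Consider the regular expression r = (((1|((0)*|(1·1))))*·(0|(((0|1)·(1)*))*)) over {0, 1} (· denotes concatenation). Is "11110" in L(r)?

Split as ε·11110: ((1|((0)*|(1·1))))* matches ε and (0|(((0|1)·(1)*))*) matches 11110.

yes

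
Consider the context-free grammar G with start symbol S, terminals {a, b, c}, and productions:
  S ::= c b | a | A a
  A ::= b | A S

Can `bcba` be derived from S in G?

S ⇒ Aa ⇒ ASa ⇒ bSa ⇒ bcba

yes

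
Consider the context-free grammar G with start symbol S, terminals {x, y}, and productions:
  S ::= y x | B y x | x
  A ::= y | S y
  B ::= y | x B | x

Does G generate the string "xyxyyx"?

no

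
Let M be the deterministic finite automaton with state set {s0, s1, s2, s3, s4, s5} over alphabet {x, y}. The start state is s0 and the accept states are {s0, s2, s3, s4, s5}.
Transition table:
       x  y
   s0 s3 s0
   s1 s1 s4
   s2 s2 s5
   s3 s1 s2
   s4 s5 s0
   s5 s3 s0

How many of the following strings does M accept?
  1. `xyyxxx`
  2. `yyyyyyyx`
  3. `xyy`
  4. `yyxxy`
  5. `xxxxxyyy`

4

`xyyxxx`: rejected
`yyyyyyyx`: accepted
`xyy`: accepted
`yyxxy`: accepted
`xxxxxyyy`: accepted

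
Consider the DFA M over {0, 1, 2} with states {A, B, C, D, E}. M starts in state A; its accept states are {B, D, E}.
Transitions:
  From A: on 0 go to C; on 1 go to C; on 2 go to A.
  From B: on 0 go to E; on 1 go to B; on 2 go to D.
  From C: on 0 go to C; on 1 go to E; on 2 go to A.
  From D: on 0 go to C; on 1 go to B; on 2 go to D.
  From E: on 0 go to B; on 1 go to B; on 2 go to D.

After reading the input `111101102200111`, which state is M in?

A --1--> C
C --1--> E
E --1--> B
B --1--> B
B --0--> E
E --1--> B
B --1--> B
B --0--> E
E --2--> D
D --2--> D
D --0--> C
C --0--> C
C --1--> E
E --1--> B
B --1--> B

B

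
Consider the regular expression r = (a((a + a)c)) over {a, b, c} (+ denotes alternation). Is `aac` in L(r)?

yes

Split as a·ac: a matches a and ((a+a)c) matches ac.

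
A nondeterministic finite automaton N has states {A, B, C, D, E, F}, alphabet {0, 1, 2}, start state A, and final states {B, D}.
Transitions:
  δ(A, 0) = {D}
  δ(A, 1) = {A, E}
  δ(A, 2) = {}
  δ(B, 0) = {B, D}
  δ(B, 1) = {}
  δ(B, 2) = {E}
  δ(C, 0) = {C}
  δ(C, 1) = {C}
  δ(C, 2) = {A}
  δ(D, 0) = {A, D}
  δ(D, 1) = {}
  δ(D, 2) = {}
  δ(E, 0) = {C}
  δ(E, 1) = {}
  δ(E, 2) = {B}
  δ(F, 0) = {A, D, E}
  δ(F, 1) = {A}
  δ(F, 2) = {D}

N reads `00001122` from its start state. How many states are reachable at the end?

Start: {A}
read 0: {D}
read 0: {A, D}
read 0: {A, D}
read 0: {A, D}
read 1: {A, E}
read 1: {A, E}
read 2: {B}
read 2: {E}
Final reachable set {E} has 1 state.

1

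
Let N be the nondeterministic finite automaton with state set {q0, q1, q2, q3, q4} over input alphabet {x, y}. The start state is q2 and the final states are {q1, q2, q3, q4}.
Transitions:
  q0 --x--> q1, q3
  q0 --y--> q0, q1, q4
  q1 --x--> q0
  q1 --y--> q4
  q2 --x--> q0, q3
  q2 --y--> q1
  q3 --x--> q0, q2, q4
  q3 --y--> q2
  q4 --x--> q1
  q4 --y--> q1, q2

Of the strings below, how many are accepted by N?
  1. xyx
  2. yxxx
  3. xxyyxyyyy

3

xyx: accepted
yxxx: accepted
xxyyxyyyy: accepted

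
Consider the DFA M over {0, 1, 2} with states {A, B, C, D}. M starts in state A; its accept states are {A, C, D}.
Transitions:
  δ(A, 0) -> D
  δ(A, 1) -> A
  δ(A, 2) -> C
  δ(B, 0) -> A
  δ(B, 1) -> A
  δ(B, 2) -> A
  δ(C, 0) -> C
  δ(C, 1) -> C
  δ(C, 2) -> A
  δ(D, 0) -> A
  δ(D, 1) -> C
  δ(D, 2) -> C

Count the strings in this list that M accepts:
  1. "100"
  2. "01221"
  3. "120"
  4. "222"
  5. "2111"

"100": accepted
"01221": accepted
"120": accepted
"222": accepted
"2111": accepted

5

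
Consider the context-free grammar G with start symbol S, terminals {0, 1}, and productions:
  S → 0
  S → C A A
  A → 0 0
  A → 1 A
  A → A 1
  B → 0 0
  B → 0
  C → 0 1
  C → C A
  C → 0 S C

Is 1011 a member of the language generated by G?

no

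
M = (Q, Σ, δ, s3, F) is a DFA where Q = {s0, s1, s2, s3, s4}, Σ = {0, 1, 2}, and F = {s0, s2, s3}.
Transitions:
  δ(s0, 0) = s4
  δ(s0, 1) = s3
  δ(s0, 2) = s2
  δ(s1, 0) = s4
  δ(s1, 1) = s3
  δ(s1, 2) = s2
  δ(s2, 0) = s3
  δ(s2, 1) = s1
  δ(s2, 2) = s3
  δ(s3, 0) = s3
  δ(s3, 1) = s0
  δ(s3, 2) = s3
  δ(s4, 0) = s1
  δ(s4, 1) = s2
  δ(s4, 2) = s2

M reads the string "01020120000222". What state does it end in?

s3 --0--> s3
s3 --1--> s0
s0 --0--> s4
s4 --2--> s2
s2 --0--> s3
s3 --1--> s0
s0 --2--> s2
s2 --0--> s3
s3 --0--> s3
s3 --0--> s3
s3 --0--> s3
s3 --2--> s3
s3 --2--> s3
s3 --2--> s3

s3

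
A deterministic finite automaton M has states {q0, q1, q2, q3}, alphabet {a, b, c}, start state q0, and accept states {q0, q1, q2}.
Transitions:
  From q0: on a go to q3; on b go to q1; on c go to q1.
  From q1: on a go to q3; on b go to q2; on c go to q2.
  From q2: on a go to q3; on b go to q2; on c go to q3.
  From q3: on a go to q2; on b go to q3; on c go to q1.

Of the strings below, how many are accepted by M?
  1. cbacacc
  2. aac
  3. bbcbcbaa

cbacacc: accepted
aac: rejected
bbcbcbaa: accepted

2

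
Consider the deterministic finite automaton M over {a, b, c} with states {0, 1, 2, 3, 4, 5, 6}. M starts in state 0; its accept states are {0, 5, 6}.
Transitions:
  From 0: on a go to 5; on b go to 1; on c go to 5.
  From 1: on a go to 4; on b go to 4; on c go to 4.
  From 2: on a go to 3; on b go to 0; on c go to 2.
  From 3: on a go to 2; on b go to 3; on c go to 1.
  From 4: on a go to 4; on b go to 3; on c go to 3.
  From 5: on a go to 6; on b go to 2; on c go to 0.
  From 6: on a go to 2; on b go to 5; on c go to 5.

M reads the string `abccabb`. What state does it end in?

0 --a--> 5
5 --b--> 2
2 --c--> 2
2 --c--> 2
2 --a--> 3
3 --b--> 3
3 --b--> 3

3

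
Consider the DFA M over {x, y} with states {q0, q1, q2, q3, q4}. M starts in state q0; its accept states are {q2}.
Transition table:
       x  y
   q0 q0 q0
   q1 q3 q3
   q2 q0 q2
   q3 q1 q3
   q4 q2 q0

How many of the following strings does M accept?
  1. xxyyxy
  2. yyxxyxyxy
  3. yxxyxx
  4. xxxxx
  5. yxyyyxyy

xxyyxy: rejected
yyxxyxyxy: rejected
yxxyxx: rejected
xxxxx: rejected
yxyyyxyy: rejected

0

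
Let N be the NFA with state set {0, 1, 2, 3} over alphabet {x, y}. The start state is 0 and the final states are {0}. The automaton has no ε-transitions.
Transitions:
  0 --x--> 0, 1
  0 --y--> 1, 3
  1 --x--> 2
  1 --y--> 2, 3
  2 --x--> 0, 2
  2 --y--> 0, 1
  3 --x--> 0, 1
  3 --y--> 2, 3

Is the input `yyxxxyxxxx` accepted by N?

accepted

Start: {0}
read y: {1, 3}
read y: {2, 3}
read x: {0, 1, 2}
read x: {0, 1, 2}
read x: {0, 1, 2}
read y: {0, 1, 2, 3}
read x: {0, 1, 2}
read x: {0, 1, 2}
read x: {0, 1, 2}
read x: {0, 1, 2}
Reachable ∩ accepting = {0} — nonempty.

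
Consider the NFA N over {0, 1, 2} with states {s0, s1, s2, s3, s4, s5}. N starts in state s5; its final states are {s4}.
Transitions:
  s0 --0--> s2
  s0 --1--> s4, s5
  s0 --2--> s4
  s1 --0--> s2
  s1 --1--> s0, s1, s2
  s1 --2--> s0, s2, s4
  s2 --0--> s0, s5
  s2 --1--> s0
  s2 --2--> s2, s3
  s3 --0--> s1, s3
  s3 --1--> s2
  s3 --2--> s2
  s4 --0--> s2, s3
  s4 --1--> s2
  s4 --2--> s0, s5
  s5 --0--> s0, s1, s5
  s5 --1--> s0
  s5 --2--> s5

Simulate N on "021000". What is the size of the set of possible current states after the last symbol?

5

Start: {s5}
read 0: {s0, s1, s5}
read 2: {s0, s2, s4, s5}
read 1: {s0, s2, s4, s5}
read 0: {s0, s1, s2, s3, s5}
read 0: {s0, s1, s2, s3, s5}
read 0: {s0, s1, s2, s3, s5}
Final reachable set {s0, s1, s2, s3, s5} has 5 states.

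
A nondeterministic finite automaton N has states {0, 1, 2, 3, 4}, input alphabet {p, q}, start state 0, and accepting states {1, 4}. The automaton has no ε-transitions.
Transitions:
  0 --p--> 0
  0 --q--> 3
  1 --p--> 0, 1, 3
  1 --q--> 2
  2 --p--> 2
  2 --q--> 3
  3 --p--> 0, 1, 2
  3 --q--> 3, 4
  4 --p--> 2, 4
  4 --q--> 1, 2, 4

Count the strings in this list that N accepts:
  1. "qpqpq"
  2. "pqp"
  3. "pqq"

"qpqpq": rejected
"pqp": accepted
"pqq": accepted

2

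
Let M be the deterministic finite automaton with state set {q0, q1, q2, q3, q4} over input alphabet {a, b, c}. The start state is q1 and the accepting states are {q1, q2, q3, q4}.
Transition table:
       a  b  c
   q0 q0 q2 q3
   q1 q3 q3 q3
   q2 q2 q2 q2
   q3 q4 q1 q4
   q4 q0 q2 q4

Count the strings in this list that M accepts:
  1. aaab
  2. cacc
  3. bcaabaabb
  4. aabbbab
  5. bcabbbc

5

aaab: accepted
cacc: accepted
bcaabaabb: accepted
aabbbab: accepted
bcabbbc: accepted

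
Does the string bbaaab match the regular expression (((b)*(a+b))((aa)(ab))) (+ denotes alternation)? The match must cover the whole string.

Split as bb·aaab: ((b)*(a+b)) matches bb and ((aa)(ab)) matches aaab.

yes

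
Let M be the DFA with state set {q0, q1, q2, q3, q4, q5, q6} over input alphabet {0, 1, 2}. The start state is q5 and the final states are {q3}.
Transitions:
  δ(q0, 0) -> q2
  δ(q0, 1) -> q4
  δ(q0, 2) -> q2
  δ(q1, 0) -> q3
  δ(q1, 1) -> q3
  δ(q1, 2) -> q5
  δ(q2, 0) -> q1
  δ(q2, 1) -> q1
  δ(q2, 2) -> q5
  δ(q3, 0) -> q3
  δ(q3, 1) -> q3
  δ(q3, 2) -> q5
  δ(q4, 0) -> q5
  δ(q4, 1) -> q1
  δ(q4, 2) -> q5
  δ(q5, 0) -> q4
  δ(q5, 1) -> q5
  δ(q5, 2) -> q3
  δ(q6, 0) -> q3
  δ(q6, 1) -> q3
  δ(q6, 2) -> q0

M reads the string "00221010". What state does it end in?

q3

q5 --0--> q4
q4 --0--> q5
q5 --2--> q3
q3 --2--> q5
q5 --1--> q5
q5 --0--> q4
q4 --1--> q1
q1 --0--> q3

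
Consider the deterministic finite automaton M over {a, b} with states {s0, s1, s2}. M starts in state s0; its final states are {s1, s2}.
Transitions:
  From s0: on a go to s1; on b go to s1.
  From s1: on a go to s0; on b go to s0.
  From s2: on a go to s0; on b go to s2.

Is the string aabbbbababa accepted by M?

accepted

s0 --a--> s1
s1 --a--> s0
s0 --b--> s1
s1 --b--> s0
s0 --b--> s1
s1 --b--> s0
s0 --a--> s1
s1 --b--> s0
s0 --a--> s1
s1 --b--> s0
s0 --a--> s1
End in state s1, which is an accepting state.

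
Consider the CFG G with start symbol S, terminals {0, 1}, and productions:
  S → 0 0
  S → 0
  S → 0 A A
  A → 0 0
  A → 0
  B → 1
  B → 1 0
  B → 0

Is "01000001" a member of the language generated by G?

no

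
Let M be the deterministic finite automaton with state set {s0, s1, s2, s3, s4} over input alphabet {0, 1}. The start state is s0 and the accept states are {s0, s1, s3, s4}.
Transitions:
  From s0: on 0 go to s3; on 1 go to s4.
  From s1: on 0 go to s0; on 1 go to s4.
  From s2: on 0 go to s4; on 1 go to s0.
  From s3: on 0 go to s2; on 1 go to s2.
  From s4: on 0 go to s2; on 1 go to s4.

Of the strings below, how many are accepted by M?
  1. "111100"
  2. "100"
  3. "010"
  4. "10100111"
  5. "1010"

"111100": accepted
"100": accepted
"010": accepted
"10100111": accepted
"1010": accepted

5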